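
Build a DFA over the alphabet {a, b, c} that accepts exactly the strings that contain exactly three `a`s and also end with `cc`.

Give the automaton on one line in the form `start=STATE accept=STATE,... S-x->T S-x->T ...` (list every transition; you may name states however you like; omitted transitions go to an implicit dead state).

Handle the two conditions separately and then intersect. The first has 5 states tracking the count of `a`s, saturating at 4; the second has 3 states tracking how much of the suffix `cc` has currently been matched. A product state is a pair (one from each), accepting exactly when both do.
With 15 states:
          a    b    c  
>  S0     S1   S0   S2 
   S1     S3   S1   S4 
   S2     S1   S0   S5 
   S3     S6   S3   S7 
   S4     S3   S1   S8 
   S5     S1   S0   S5 
   S6     S9   S6  S10 
   S7     S6   S3  S11 
   S8     S3   S1   S8 
   S9     S9   S9  S12 
   S10    S9   S6  S13 
   S11    S6   S3  S11 
   S12    S9   S9  S14 
 * S13    S9   S6  S13 
   S14    S9   S9  S14 
(> = start, * = accepting)

start=S0 accept=S13 S0-a->S1 S0-b->S0 S0-c->S2 S1-a->S3 S1-b->S1 S1-c->S4 S2-a->S1 S2-b->S0 S2-c->S5 S3-a->S6 S3-b->S3 S3-c->S7 S4-a->S3 S4-b->S1 S4-c->S8 S5-a->S1 S5-b->S0 S5-c->S5 S6-a->S9 S6-b->S6 S6-c->S10 S7-a->S6 S7-b->S3 S7-c->S11 S8-a->S3 S8-b->S1 S8-c->S8 S9-a->S9 S9-b->S9 S9-c->S12 S10-a->S9 S10-b->S6 S10-c->S13 S11-a->S6 S11-b->S3 S11-c->S11 S12-a->S9 S12-b->S9 S12-c->S14 S13-a->S9 S13-b->S6 S13-c->S13 S14-a->S9 S14-b->S9 S14-c->S14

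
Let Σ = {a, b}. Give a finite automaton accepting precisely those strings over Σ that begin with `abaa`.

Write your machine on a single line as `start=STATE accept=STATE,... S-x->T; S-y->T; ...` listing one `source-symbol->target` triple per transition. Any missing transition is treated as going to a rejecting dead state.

start=q0; accept=q4; q0-a->q1; q0-b->q5; q1-a->q5; q1-b->q2; q2-a->q3; q2-b->q5; q3-a->q4; q3-b->q5; q4-a->q4; q4-b->q4; q5-a->q5; q5-b->q5

Walk along `abaa` while the input agrees: from q0 take `a` to q1, and so on. Any deviation drops to the rejecting sink q5. Once q4 is reached the prefix is confirmed and every continuation is accepted.
A 6-state machine:
        a   b  
>  q0   q1  q5 
   q1   q5  q2 
   q2   q3  q5 
   q3   q4  q5 
 * q4   q4  q4 
   q5   q5  q5 
(> = start, * = accepting)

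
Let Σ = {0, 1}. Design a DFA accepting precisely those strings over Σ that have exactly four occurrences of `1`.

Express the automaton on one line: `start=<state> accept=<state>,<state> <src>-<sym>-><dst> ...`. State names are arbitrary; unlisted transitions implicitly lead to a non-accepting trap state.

Count `1`s, saturating at 5: states S0 through S4 mean 0 through 4 `1`s seen; S5 means more than 4. Each `1` increments (capped at S5); other symbols loop. Accept from {S4}.
6 states suffice.
        0   1  
>  S0   S0  S1 
   S1   S1  S2 
   S2   S2  S3 
   S3   S3  S4 
 * S4   S4  S5 
   S5   S5  S5 
(> = start, * = accepting)

start=S0 accept=S4 S0-0->S0 S0-1->S1 S1-0->S1 S1-1->S2 S2-0->S2 S2-1->S3 S3-0->S3 S3-1->S4 S4-0->S4 S4-1->S5 S5-0->S5 S5-1->S5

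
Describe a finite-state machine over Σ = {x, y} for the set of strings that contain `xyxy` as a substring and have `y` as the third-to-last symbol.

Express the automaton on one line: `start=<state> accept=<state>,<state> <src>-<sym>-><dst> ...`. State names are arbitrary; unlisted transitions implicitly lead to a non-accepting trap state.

Build one automaton per condition and run them in lockstep. One (5 states) tracks whether and how much of `xyxy` has been seen; the other (15 states) tracks the last 3 symbols read. Each combined state is a pair, one component from each; accept when both components accept.
          x    y  
>  s0     s1   s2 
   s1     s3   s4 
   s2     s5   s6 
   s3     s7   s8 
   s4     s9  s10 
   s5    s11  s12 
   s6    s13  s14 
   s7     s7   s8 
   s8     s9  s10 
   s9    s11  s15 
   s10   s13  s14 
   s11    s7   s8 
   s12    s9  s10 
   s13   s11  s12 
   s14   s13  s14 
 * s15   s16  s17 
   s16   s18  s15 
   s17   s19  s20 
 * s18   s21  s22 
 * s19   s18  s15 
 * s20   s19  s20 
   s21   s21  s22 
   s22   s16  s17 
(> = start, * = accepting)

start=s0 accept=s15,s18,s19,s20 s0-x->s1 s0-y->s2 s1-x->s3 s1-y->s4 s2-x->s5 s2-y->s6 s3-x->s7 s3-y->s8 s4-x->s9 s4-y->s10 s5-x->s11 s5-y->s12 s6-x->s13 s6-y->s14 s7-x->s7 s7-y->s8 s8-x->s9 s8-y->s10 s9-x->s11 s9-y->s15 s10-x->s13 s10-y->s14 s11-x->s7 s11-y->s8 s12-x->s9 s12-y->s10 s13-x->s11 s13-y->s12 s14-x->s13 s14-y->s14 s15-x->s16 s15-y->s17 s16-x->s18 s16-y->s15 s17-x->s19 s17-y->s20 s18-x->s21 s18-y->s22 s19-x->s18 s19-y->s15 s20-x->s19 s20-y->s20 s21-x->s21 s21-y->s22 s22-x->s16 s22-y->s17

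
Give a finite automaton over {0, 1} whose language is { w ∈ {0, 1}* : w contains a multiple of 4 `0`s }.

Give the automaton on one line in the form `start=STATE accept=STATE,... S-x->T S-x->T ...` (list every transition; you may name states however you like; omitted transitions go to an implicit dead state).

The only thing that matters is how many `0`s have appeared, reduced mod 4. Use one state per residue: q0 for 0, …, q3 for 3. Reading `0` moves to the next residue; anything else stays put. q0 is accepting.
4 states suffice.
        0   1  
>* q0   q1  q0 
   q1   q2  q1 
   q2   q3  q2 
   q3   q0  q3 
(> = start, * = accepting)

start=q0 accept=q0 q0-0->q1 q0-1->q0 q1-0->q2 q1-1->q1 q2-0->q3 q2-1->q2 q3-0->q0 q3-1->q3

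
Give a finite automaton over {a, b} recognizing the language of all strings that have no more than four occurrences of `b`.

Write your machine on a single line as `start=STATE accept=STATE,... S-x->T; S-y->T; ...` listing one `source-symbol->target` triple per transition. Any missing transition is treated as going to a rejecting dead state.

Only the number of `b`s matters, and only up to 5. Make a chain q0 → q1 → q2 → q3 → q4 → q5 advanced by each `b` (with q5 absorbing); every other symbol self-loops. The accepting set is {q0, q1, q2, q3, q4}.
A 6-state machine:
        a   b  
>* q0   q0  q1 
 * q1   q1  q2 
 * q2   q2  q3 
 * q3   q3  q4 
 * q4   q4  q5 
   q5   q5  q5 
(> = start, * = accepting)

start=q0; accept=q0,q1,q2,q3,q4; q0-a->q0; q0-b->q1; q1-a->q1; q1-b->q2; q2-a->q2; q2-b->q3; q3-a->q3; q3-b->q4; q4-a->q4; q4-b->q5; q5-a->q5; q5-b->q5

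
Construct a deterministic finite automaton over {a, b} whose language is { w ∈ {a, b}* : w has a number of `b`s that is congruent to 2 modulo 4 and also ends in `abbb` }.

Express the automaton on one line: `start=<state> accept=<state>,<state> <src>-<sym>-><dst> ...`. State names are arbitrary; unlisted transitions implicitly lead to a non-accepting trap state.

Build one automaton per condition and run them in lockstep. The first has 4 states tracking the count of `b`s modulo 4; the second has 5 states tracking how much of the suffix `abbb` has currently been matched. A product state is a pair (one from each), accepting exactly when both do. Minimizing collapses redundant product states.
With 8 states:
        a   b  
>  q0   q0  q1 
   q1   q1  q2 
   q2   q2  q3 
   q3   q4  q0 
   q4   q4  q5 
   q5   q0  q6 
   q6   q1  q7 
 * q7   q2  q3 
(> = start, * = accepting)

start=q0 accept=q7 q0-a->q0 q0-b->q1 q1-a->q1 q1-b->q2 q2-a->q2 q2-b->q3 q3-a->q4 q3-b->q0 q4-a->q4 q4-b->q5 q5-a->q0 q5-b->q6 q6-a->q1 q6-b->q7 q7-a->q2 q7-b->q3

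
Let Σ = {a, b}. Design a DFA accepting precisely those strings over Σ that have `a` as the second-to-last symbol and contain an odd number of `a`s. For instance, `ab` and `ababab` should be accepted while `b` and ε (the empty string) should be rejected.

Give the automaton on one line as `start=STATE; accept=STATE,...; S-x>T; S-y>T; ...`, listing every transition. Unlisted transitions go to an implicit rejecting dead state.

Handle the two conditions separately and then intersect. The first has 7 states tracking the last 2 symbols read; the second has 2 states tracking the count of `a`s modulo 2. A product state is a pair (one from each), accepting exactly when both do.
An 11-state machine:
          a    b  
>  s0     s1   s2 
   s1     s3   s4 
   s2     s5   s6 
   s3     s7   s8 
 * s4     s9  s10 
   s5     s3   s4 
   s6     s5   s6 
 * s7     s3   s4 
   s8     s5   s6 
   s9     s7   s8 
   s10    s9  s10 
(> = start, * = accepting)

start=s0; accept=s4,s7; s0-a>s1; s0-b>s2; s1-a>s3; s1-b>s4; s2-a>s5; s2-b>s6; s3-a>s7; s3-b>s8; s4-a>s9; s4-b>s10; s5-a>s3; s5-b>s4; s6-a>s5; s6-b>s6; s7-a>s3; s7-b>s4; s8-a>s5; s8-b>s6; s9-a>s7; s9-b>s8; s10-a>s9; s10-b>s10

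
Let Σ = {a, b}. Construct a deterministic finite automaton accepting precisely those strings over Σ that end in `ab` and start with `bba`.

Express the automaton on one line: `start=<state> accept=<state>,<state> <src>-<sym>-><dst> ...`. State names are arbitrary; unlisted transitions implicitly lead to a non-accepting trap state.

Handle the two conditions separately and then intersect. One (3 states) tracks how much of the suffix `ab` has currently been matched; the other (5 states) tracks whether the input so far still matches the prefix `bba`. Each combined state is a pair, one component from each; accept when both components accept. Equivalent product states are then merged.
        a   b  
>  q0   q1  q2 
   q1   q1  q1 
   q2   q1  q3 
   q3   q4  q1 
   q4   q4  q5 
 * q5   q4  q6 
   q6   q4  q6 
(> = start, * = accepting)

start=q0 accept=q5 q0-a->q1 q0-b->q2 q1-a->q1 q1-b->q1 q2-a->q1 q2-b->q3 q3-a->q4 q3-b->q1 q4-a->q4 q4-b->q5 q5-a->q4 q5-b->q6 q6-a->q4 q6-b->q6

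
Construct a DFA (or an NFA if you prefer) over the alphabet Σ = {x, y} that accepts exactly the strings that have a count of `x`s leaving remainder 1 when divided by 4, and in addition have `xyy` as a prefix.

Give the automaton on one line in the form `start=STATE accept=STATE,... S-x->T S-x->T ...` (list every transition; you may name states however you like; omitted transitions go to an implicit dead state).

Run two small machines in parallel and take their product. One (4 states) tracks the count of `x`s modulo 4; the other (5 states) tracks whether the input so far still matches the prefix `xyy`. Each combined state is a pair, one component from each; accept when both components accept. After merging equivalent states the machine shrinks.
With 8 states:
        x   y  
>  q0   q1  q2 
   q1   q2  q3 
   q2   q2  q2 
   q3   q2  q4 
 * q4   q5  q4 
   q5   q6  q5 
   q6   q7  q6 
   q7   q4  q7 
(> = start, * = accepting)

start=q0 accept=q4 q0-x->q1 q0-y->q2 q1-x->q2 q1-y->q3 q2-x->q2 q2-y->q2 q3-x->q2 q3-y->q4 q4-x->q5 q4-y->q4 q5-x->q6 q5-y->q5 q6-x->q7 q6-y->q6 q7-x->q4 q7-y->q7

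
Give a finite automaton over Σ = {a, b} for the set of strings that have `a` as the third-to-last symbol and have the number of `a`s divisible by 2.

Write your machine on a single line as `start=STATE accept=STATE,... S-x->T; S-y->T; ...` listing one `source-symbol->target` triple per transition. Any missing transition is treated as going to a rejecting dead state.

Build one automaton per condition and run them in lockstep. The first has 15 states tracking the last 3 symbols read; the second has 2 states tracking the count of `a`s modulo 2. A product state is a pair (one from each), accepting exactly when both do. After merging equivalent states the machine shrinks.
A 12-state machine:
          a    b  
>  q0     q1   q0 
   q1     q2   q3 
   q2     q4   q5 
   q3     q6   q7 
   q4     q8   q3 
 * q5     q1   q9 
 * q6     q4  q10 
   q7    q11   q7 
 * q8     q4   q5 
 * q9     q1   q0 
   q10    q1   q9 
   q11    q4  q10 
(> = start, * = accepting)

start=q0; accept=q5,q6,q8,q9; q0-a->q1; q0-b->q0; q1-a->q2; q1-b->q3; q2-a->q4; q2-b->q5; q3-a->q6; q3-b->q7; q4-a->q8; q4-b->q3; q5-a->q1; q5-b->q9; q6-a->q4; q6-b->q10; q7-a->q11; q7-b->q7; q8-a->q4; q8-b->q5; q9-a->q1; q9-b->q0; q10-a->q1; q10-b->q9; q11-a->q4; q11-b->q10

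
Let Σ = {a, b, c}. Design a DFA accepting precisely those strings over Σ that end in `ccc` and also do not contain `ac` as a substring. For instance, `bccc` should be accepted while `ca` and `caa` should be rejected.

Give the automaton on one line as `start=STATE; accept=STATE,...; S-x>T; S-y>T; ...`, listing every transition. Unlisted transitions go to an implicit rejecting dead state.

start=q0; accept=q7; q0-a>q1; q0-b>q0; q0-c>q2; q1-a>q1; q1-b>q0; q1-c>q3; q2-a>q1; q2-b>q0; q2-c>q4; q3-a>q5; q3-b>q5; q3-c>q6; q4-a>q1; q4-b>q0; q4-c>q7; q5-a>q5; q5-b>q5; q5-c>q3; q6-a>q5; q6-b>q5; q6-c>q8; q7-a>q1; q7-b>q0; q7-c>q7; q8-a>q5; q8-b>q5; q8-c>q8

Run two small machines in parallel and take their product. The first has 4 states tracking how much of the suffix `ccc` has currently been matched; the second has 3 states tracking partial matches of the forbidden pattern `ac`. A product state is a pair (one from each), accepting exactly when both do.
9 states suffice.
        a   b   c  
>  q0   q1  q0  q2 
   q1   q1  q0  q3 
   q2   q1  q0  q4 
   q3   q5  q5  q6 
   q4   q1  q0  q7 
   q5   q5  q5  q3 
   q6   q5  q5  q8 
 * q7   q1  q0  q7 
   q8   q5  q5  q8 
(> = start, * = accepting)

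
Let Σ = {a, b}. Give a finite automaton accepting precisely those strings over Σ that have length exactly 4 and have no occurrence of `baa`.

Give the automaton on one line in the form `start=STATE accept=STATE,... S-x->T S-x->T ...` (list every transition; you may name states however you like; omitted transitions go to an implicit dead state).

start=S0 accept=S9 S0-a->S1 S0-b->S2 S1-a->S3 S1-b->S4 S2-a->S5 S2-b->S4 S3-a->S6 S3-b->S6 S4-a->S7 S4-b->S6 S5-a->S8 S5-b->S6 S6-a->S9 S6-b->S9 S7-a->S8 S7-b->S9 S8-a->S8 S8-b->S8 S9-a->S8 S9-b->S8

Run two small machines in parallel and take their product. One (6 states) tracks the input length, saturating at 5; the other (4 states) tracks partial matches of the forbidden pattern `baa`. Each combined state is a pair, one component from each; accept when both components accept. Equivalent product states are then merged.
With 10 states:
        a   b  
>  S0   S1  S2 
   S1   S3  S4 
   S2   S5  S4 
   S3   S6  S6 
   S4   S7  S6 
   S5   S8  S6 
   S6   S9  S9 
   S7   S8  S9 
   S8   S8  S8 
 * S9   S8  S8 
(> = start, * = accepting)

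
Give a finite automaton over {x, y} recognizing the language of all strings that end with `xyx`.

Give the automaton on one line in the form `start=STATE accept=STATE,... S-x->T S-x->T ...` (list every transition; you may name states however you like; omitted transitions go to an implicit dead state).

Remember how much of `xyx` the current input suffix matches. State S0 means no match yet; S1 means the last symbol is `x`; S2 means the last 2 symbols are `xy`; S3 means the last 3 symbols are `xyx`. Only S3 accepts. On a mismatch, fall back to the longest proper suffix that is still a prefix of `xyx`.
With 4 states:
        x   y  
>  S0   S1  S0 
   S1   S1  S2 
   S2   S3  S0 
 * S3   S1  S2 
(> = start, * = accepting)

start=S0 accept=S3 S0-x->S1 S0-y->S0 S1-x->S1 S1-y->S2 S2-x->S3 S2-y->S0 S3-x->S1 S3-y->S2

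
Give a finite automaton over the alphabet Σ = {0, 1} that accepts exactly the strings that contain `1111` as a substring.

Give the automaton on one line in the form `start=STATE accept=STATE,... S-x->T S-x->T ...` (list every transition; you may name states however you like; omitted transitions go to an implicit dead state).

start=q0 accept=q4 q0-0->q0 q0-1->q1 q1-0->q0 q1-1->q2 q2-0->q0 q2-1->q3 q3-0->q0 q3-1->q4 q4-0->q4 q4-1->q4

States q0..q3 record the length of the longest prefix of `1111` that matches the current input suffix. Reaching q4 means `1111` has been seen, and we stay there forever. Accept from q4.
        0   1  
>  q0   q0  q1 
   q1   q0  q2 
   q2   q0  q3 
   q3   q0  q4 
 * q4   q4  q4 
(> = start, * = accepting)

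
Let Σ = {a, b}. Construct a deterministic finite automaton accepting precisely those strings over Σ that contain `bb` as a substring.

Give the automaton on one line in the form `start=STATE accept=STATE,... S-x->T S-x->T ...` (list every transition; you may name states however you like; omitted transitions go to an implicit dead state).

States S0..S1 record the length of the longest prefix of `bb` that matches the current input suffix. Reaching S2 means `bb` has been seen, and we stay there forever. Accept from S2.
3 states suffice.
        a   b  
>  S0   S0  S1 
   S1   S0  S2 
 * S2   S2  S2 
(> = start, * = accepting)

start=S0 accept=S2 S0-a->S0 S0-b->S1 S1-a->S0 S1-b->S2 S2-a->S2 S2-b->S2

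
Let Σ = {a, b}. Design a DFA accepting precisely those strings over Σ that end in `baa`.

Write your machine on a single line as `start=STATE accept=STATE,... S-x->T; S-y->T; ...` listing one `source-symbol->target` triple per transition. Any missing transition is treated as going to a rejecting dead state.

start=q0; accept=q3; q0-a->q0; q0-b->q1; q1-a->q2; q1-b->q1; q2-a->q3; q2-b->q1; q3-a->q0; q3-b->q1

Remember how much of `baa` the current input suffix matches. State q0 means no match yet; q1 means the last symbol is `b`; q2 means the last 2 symbols are `ba`; q3 means the last 3 symbols are `baa`. Only q3 accepts. On a mismatch, fall back to the longest proper suffix that is still a prefix of `baa`.
A 4-state machine:
        a   b  
>  q0   q0  q1 
   q1   q2  q1 
   q2   q3  q1 
 * q3   q0  q1 
(> = start, * = accepting)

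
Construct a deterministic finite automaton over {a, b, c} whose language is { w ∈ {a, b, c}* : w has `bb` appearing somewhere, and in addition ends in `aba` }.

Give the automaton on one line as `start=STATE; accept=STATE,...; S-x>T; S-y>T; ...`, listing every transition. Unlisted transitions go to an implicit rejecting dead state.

start=q0; accept=q5; q0-a>q0; q0-b>q1; q0-c>q0; q1-a>q0; q1-b>q2; q1-c>q0; q2-a>q3; q2-b>q2; q2-c>q2; q3-a>q3; q3-b>q4; q3-c>q2; q4-a>q5; q4-b>q2; q4-c>q2; q5-a>q3; q5-b>q4; q5-c>q2

Build one automaton per condition and run them in lockstep. The first has 3 states tracking whether and how much of `bb` has been seen; the second has 4 states tracking how much of the suffix `aba` has currently been matched. A product state is a pair (one from each), accepting exactly when both do. Equivalent product states are then merged.
A 6-state machine:
        a   b   c  
>  q0   q0  q1  q0 
   q1   q0  q2  q0 
   q2   q3  q2  q2 
   q3   q3  q4  q2 
   q4   q5  q2  q2 
 * q5   q3  q4  q2 
(> = start, * = accepting)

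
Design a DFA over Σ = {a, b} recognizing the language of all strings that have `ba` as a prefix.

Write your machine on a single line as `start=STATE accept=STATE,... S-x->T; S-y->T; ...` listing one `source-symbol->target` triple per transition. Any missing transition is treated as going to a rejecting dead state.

Walk along `ba` while the input agrees: from s0 take `b` to s1, and so on. Any deviation drops to the rejecting sink s3. Once s2 is reached the prefix is confirmed and every continuation is accepted.
4 states suffice.
        a   b  
>  s0   s3  s1 
   s1   s2  s3 
 * s2   s2  s2 
   s3   s3  s3 
(> = start, * = accepting)

start=s0; accept=s2; s0-a->s3; s0-b->s1; s1-a->s2; s1-b->s3; s2-a->s2; s2-b->s2; s3-a->s3; s3-b->s3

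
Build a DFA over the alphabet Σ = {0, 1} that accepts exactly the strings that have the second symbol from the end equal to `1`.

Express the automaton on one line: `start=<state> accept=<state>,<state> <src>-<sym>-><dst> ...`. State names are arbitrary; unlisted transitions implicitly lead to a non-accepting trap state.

A DFA must remember the last 2 symbols (since which symbol is second-to-last isn't known until the input ends). Use one state per possible window of the last ≤2 symbols; accept from those whose window starts with `1`.
        0   1  
>  q0   q1  q2 
   q1   q3  q4 
   q2   q5  q6 
   q3   q3  q4 
   q4   q5  q6 
 * q5   q3  q4 
 * q6   q5  q6 
(> = start, * = accepting)

start=q0 accept=q5,q6 q0-0->q1 q0-1->q2 q1-0->q3 q1-1->q4 q2-0->q5 q2-1->q6 q3-0->q3 q3-1->q4 q4-0->q5 q4-1->q6 q5-0->q3 q5-1->q4 q6-0->q5 q6-1->q6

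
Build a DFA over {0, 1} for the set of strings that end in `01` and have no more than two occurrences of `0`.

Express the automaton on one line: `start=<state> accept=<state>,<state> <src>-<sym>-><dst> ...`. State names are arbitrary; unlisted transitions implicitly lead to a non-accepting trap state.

start=q0 accept=q3,q5 q0-0->q1 q0-1->q0 q1-0->q2 q1-1->q3 q2-0->q4 q2-1->q5 q3-0->q2 q3-1->q6 q4-0->q4 q4-1->q7 q5-0->q4 q5-1->q8 q6-0->q2 q6-1->q6 q7-0->q4 q7-1->q9 q8-0->q4 q8-1->q8 q9-0->q4 q9-1->q9

Build one automaton per condition and run them in lockstep. The first has 3 states tracking how much of the suffix `01` has currently been matched; the second has 4 states tracking the count of `0`s, saturating at 3. A product state is a pair (one from each), accepting exactly when both do.
        0   1  
>  q0   q1  q0 
   q1   q2  q3 
   q2   q4  q5 
 * q3   q2  q6 
   q4   q4  q7 
 * q5   q4  q8 
   q6   q2  q6 
   q7   q4  q9 
   q8   q4  q8 
   q9   q4  q9 
(> = start, * = accepting)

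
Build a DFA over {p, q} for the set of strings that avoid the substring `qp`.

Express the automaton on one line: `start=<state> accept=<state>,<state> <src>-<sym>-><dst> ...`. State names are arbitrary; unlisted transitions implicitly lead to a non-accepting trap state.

start=A accept=A,B A-p->A A-q->B B-p->C B-q->B C-p->C C-q->C

This is the complement of 'contains `qp`'. Use the same substring-matching states — A through C holding how much of `qp` has just been matched — but flip the accepting set: everything except the trap C accepts.
       p  q 
>* A   A  B 
 * B   C  B 
   C   C  C 
(> = start, * = accepting)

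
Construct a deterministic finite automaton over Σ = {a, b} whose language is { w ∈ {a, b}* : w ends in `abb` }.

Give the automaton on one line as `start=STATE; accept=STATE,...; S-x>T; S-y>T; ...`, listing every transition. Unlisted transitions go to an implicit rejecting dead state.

Let each state record the length of the longest suffix of the input read so far that is also a prefix of `abb`. q1 means the last symbol is `a`; q2 means the last 2 symbols are `ab`; q3 means the last 3 symbols are `abb`. Accept only at q3, where the string currently ends in `abb`.
With 4 states:
        a   b  
>  q0   q1  q0 
   q1   q1  q2 
   q2   q1  q3 
 * q3   q1  q0 
(> = start, * = accepting)

start=q0; accept=q3; q0-a>q1; q0-b>q0; q1-a>q1; q1-b>q2; q2-a>q1; q2-b>q3; q3-a>q1; q3-b>q0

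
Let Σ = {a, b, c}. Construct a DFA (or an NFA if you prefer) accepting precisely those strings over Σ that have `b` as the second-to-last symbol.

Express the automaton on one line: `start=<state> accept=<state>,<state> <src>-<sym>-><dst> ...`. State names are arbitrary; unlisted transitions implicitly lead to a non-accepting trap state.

Because acceptance depends on a position counted from the end, the machine has to buffer the most recent 2 symbols. Make each state the string of the last up-to-2 symbols read; on input `x` shift the window left and append `x`. Accept when the buffered window has length 2 and begins with `b`.
A 13-state machine:
          a    b    c  
>  q0     q1   q2   q3 
   q1     q4   q5   q6 
   q2     q7   q8   q9 
   q3    q10  q11  q12 
   q4     q4   q5   q6 
   q5     q7   q8   q9 
   q6    q10  q11  q12 
 * q7     q4   q5   q6 
 * q8     q7   q8   q9 
 * q9    q10  q11  q12 
   q10    q4   q5   q6 
   q11    q7   q8   q9 
   q12   q10  q11  q12 
(> = start, * = accepting)

start=q0 accept=q7,q8,q9 q0-a->q1 q0-b->q2 q0-c->q3 q1-a->q4 q1-b->q5 q1-c->q6 q2-a->q7 q2-b->q8 q2-c->q9 q3-a->q10 q3-b->q11 q3-c->q12 q4-a->q4 q4-b->q5 q4-c->q6 q5-a->q7 q5-b->q8 q5-c->q9 q6-a->q10 q6-b->q11 q6-c->q12 q7-a->q4 q7-b->q5 q7-c->q6 q8-a->q7 q8-b->q8 q8-c->q9 q9-a->q10 q9-b->q11 q9-c->q12 q10-a->q4 q10-b->q5 q10-c->q6 q11-a->q7 q11-b->q8 q11-c->q9 q12-a->q10 q12-b->q11 q12-c->q12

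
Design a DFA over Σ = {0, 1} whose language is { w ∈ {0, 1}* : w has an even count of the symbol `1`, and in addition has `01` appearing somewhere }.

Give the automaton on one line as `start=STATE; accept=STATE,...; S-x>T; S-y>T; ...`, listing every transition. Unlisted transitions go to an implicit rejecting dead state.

Handle the two conditions separately and then intersect. The first has 2 states tracking the count of `1`s modulo 2; the second has 3 states tracking whether and how much of `01` has been seen. A product state is a pair (one from each), accepting exactly when both do.
With 6 states:
        0   1  
>  s0   s1  s2 
   s1   s1  s3 
   s2   s4  s0 
   s3   s3  s5 
   s4   s4  s5 
 * s5   s5  s3 
(> = start, * = accepting)

start=s0; accept=s5; s0-0>s1; s0-1>s2; s1-0>s1; s1-1>s3; s2-0>s4; s2-1>s0; s3-0>s3; s3-1>s5; s4-0>s4; s4-1>s5; s5-0>s5; s5-1>s3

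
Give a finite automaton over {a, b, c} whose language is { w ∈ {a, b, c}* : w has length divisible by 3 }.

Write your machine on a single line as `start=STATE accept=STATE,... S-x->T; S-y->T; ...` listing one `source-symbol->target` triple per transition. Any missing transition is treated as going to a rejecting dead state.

Only the length mod 3 matters, so use a 3-cycle: from any state, every input symbol moves to the next state, wrapping q2 back to q0. Mark q0 accepting.
3 states suffice.
        a   b   c  
>* q0   q1  q1  q1 
   q1   q2  q2  q2 
   q2   q0  q0  q0 
(> = start, * = accepting)

start=q0; accept=q0; q0-a->q1; q0-b->q1; q0-c->q1; q1-a->q2; q1-b->q2; q1-c->q2; q2-a->q0; q2-b->q0; q2-c->q0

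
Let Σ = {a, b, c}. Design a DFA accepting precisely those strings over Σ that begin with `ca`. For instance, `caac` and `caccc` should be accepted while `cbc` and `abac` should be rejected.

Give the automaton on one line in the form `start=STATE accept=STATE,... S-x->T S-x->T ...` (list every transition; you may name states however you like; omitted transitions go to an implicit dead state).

Check the first 2 symbols one by one: S0 through S1 record how many have matched `ca` so far; any wrong symbol goes to the dead state S3. After all 2 match we enter the accepting sink S2.
A 4-state machine:
        a   b   c  
>  S0   S3  S3  S1 
   S1   S2  S3  S3 
 * S2   S2  S2  S2 
   S3   S3  S3  S3 
(> = start, * = accepting)

start=S0 accept=S2 S0-a->S3 S0-b->S3 S0-c->S1 S1-a->S2 S1-b->S3 S1-c->S3 S2-a->S2 S2-b->S2 S2-c->S2 S3-a->S3 S3-b->S3 S3-c->S3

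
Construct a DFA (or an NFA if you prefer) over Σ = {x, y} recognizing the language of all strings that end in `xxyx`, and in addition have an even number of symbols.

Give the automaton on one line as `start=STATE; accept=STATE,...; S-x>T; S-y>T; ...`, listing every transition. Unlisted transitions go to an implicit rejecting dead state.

start=q0; accept=q5; q0-x>q1; q0-y>q2; q1-x>q3; q1-y>q0; q2-x>q0; q2-y>q0; q3-x>q1; q3-y>q4; q4-x>q5; q4-y>q0; q5-x>q1; q5-y>q2

Handle the two conditions separately and then intersect. The first has 5 states tracking how much of the suffix `xxyx` has currently been matched; the second has 2 states tracking the input length modulo 2. A product state is a pair (one from each), accepting exactly when both do. Equivalent product states are then merged.
With 6 states:
        x   y  
>  q0   q1  q2 
   q1   q3  q0 
   q2   q0  q0 
   q3   q1  q4 
   q4   q5  q0 
 * q5   q1  q2 
(> = start, * = accepting)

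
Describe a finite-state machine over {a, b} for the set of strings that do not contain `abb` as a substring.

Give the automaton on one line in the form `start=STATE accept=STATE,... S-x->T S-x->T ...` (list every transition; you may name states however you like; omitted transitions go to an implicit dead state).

This is the complement of 'contains `abb`'. Use the same substring-matching states — q0 through q3 holding how much of `abb` has just been matched — but flip the accepting set: everything except the trap q3 accepts.
A 4-state machine:
        a   b  
>* q0   q1  q0 
 * q1   q1  q2 
 * q2   q1  q3 
   q3   q3  q3 
(> = start, * = accepting)

start=q0 accept=q0,q1,q2 q0-a->q1 q0-b->q0 q1-a->q1 q1-b->q2 q2-a->q1 q2-b->q3 q3-a->q3 q3-b->q3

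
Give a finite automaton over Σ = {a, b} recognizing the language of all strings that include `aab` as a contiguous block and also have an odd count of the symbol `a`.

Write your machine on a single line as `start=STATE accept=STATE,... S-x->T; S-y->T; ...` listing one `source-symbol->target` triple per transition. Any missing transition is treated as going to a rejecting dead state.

start=q0; accept=q7; q0-a->q1; q0-b->q0; q1-a->q2; q1-b->q3; q2-a->q4; q2-b->q5; q3-a->q6; q3-b->q3; q4-a->q2; q4-b->q7; q5-a->q7; q5-b->q5; q6-a->q4; q6-b->q0; q7-a->q5; q7-b->q7

Handle the two conditions separately and then intersect. One (4 states) tracks whether and how much of `aab` has been seen; the other (2 states) tracks the count of `a`s modulo 2. Each combined state is a pair, one component from each; accept when both components accept.
        a   b  
>  q0   q1  q0 
   q1   q2  q3 
   q2   q4  q5 
   q3   q6  q3 
   q4   q2  q7 
   q5   q7  q5 
   q6   q4  q0 
 * q7   q5  q7 
(> = start, * = accepting)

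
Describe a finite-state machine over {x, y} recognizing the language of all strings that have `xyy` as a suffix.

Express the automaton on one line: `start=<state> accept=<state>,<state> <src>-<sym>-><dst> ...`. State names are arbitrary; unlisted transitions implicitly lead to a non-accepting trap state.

Remember how much of `xyy` the current input suffix matches. State A means no match yet; B means the last symbol is `x`; C means the last 2 symbols are `xy`; D means the last 3 symbols are `xyy`. Only D accepts. On a mismatch, fall back to the longest proper suffix that is still a prefix of `xyy`.
       x  y 
>  A   B  A 
   B   B  C 
   C   B  D 
 * D   B  A 
(> = start, * = accepting)

start=A accept=D A-x->B A-y->A B-x->B B-y->C C-x->B C-y->D D-x->B D-y->A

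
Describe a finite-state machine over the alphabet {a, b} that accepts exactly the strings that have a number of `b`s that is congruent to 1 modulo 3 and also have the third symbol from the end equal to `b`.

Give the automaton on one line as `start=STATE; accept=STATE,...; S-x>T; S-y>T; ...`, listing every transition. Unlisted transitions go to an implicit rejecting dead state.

start=q0; accept=q4,q10,q12,q13; q0-a>q0; q0-b>q1; q1-a>q2; q1-b>q3; q2-a>q4; q2-b>q3; q3-a>q5; q3-b>q6; q4-a>q7; q4-b>q3; q5-a>q5; q5-b>q8; q6-a>q9; q6-b>q10; q7-a>q7; q7-b>q3; q8-a>q9; q8-b>q11; q9-a>q0; q9-b>q12; q10-a>q13; q10-b>q3; q11-a>q13; q11-b>q3; q12-a>q2; q12-b>q3; q13-a>q4; q13-b>q3

Build one automaton per condition and run them in lockstep. One (3 states) tracks the count of `b`s modulo 3; the other (15 states) tracks the last 3 symbols read. Each combined state is a pair, one component from each; accept when both components accept. Equivalent product states are then merged.
14 states suffice.
          a    b  
>  q0     q0   q1 
   q1     q2   q3 
   q2     q4   q3 
   q3     q5   q6 
 * q4     q7   q3 
   q5     q5   q8 
   q6     q9  q10 
   q7     q7   q3 
   q8     q9  q11 
   q9     q0  q12 
 * q10   q13   q3 
   q11   q13   q3 
 * q12    q2   q3 
 * q13    q4   q3 
(> = start, * = accepting)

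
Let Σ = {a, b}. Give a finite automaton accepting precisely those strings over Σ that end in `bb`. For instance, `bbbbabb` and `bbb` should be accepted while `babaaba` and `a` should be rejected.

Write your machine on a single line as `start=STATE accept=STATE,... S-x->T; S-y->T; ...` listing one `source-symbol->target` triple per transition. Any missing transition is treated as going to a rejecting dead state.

start=q0; accept=q2; q0-a->q0; q0-b->q1; q1-a->q0; q1-b->q2; q2-a->q0; q2-b->q2

Let each state record the length of the longest suffix of the input read so far that is also a prefix of `bb`. q1 means the last symbol is `b`; q2 means the last 2 symbols are `bb`. Accept only at q2, where the string currently ends in `bb`.
With 3 states:
        a   b  
>  q0   q0  q1 
   q1   q0  q2 
 * q2   q0  q2 
(> = start, * = accepting)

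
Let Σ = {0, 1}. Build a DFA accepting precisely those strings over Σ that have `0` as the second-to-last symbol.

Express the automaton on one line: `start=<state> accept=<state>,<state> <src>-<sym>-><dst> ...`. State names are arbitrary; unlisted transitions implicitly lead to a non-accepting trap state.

start=q0 accept=q3,q4 q0-0->q1 q0-1->q2 q1-0->q3 q1-1->q4 q2-0->q5 q2-1->q6 q3-0->q3 q3-1->q4 q4-0->q5 q4-1->q6 q5-0->q3 q5-1->q4 q6-0->q5 q6-1->q6

Because acceptance depends on a position counted from the end, the machine has to buffer the most recent 2 symbols. Make each state the string of the last up-to-2 symbols read; on input `x` shift the window left and append `x`. Accept when the buffered window has length 2 and begins with `0`.
7 states suffice.
        0   1  
>  q0   q1  q2 
   q1   q3  q4 
   q2   q5  q6 
 * q3   q3  q4 
 * q4   q5  q6 
   q5   q3  q4 
   q6   q5  q6 
(> = start, * = accepting)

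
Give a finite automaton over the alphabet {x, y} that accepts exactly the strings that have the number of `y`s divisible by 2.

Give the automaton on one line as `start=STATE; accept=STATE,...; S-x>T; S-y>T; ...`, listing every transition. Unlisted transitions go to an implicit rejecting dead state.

start=A; accept=A; A-x>A; A-y>B; B-x>B; B-y>A

The only thing that matters is how many `y`s have appeared, reduced mod 2. Use one state per residue: A for 0, …, B for 1. Reading `y` moves to the next residue; anything else stays put. A is accepting.
2 states suffice.
       x  y 
>* A   A  B 
   B   B  A 
(> = start, * = accepting)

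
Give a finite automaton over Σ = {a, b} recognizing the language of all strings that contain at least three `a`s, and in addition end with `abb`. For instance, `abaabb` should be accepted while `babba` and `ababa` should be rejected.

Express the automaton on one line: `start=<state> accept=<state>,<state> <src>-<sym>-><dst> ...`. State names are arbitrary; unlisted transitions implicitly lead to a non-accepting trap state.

start=s0 accept=s5 s0-a->s1 s0-b->s0 s1-a->s2 s1-b->s1 s2-a->s3 s2-b->s2 s3-a->s3 s3-b->s4 s4-a->s3 s4-b->s5 s5-a->s3 s5-b->s2

Build one automaton per condition and run them in lockstep. The first has 5 states tracking the count of `a`s, saturating at 4; the second has 4 states tracking how much of the suffix `abb` has currently been matched. A product state is a pair (one from each), accepting exactly when both do. Equivalent product states are then merged.
With 6 states:
        a   b  
>  s0   s1  s0 
   s1   s2  s1 
   s2   s3  s2 
   s3   s3  s4 
   s4   s3  s5 
 * s5   s3  s2 
(> = start, * = accepting)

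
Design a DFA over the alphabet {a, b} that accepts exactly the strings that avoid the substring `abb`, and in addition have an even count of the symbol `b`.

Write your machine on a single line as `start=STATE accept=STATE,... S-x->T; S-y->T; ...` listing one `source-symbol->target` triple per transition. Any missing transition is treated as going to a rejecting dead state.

start=q0; accept=q0,q1,q6; q0-a->q1; q0-b->q2; q1-a->q1; q1-b->q3; q2-a->q4; q2-b->q0; q3-a->q4; q3-b->q5; q4-a->q4; q4-b->q6; q5-a->q5; q5-b->q5; q6-a->q1; q6-b->q5

Build one automaton per condition and run them in lockstep. One (4 states) tracks partial matches of the forbidden pattern `abb`; the other (2 states) tracks the count of `b`s modulo 2. Each combined state is a pair, one component from each; accept when both components accept. Minimizing collapses redundant product states.
A 7-state machine:
        a   b  
>* q0   q1  q2 
 * q1   q1  q3 
   q2   q4  q0 
   q3   q4  q5 
   q4   q4  q6 
   q5   q5  q5 
 * q6   q1  q5 
(> = start, * = accepting)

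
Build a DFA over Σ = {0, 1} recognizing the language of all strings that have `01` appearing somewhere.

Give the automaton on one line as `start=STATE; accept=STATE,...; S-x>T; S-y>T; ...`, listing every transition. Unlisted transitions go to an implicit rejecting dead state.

start=q0; accept=q2; q0-0>q1; q0-1>q0; q1-0>q1; q1-1>q2; q2-0>q2; q2-1>q2

Track how much of `01` has been matched so far: state q0 is no progress, q2 is the absorbing accept state reached once `01` has occurred. Intermediate states record partial matches; on a mismatch, fall back to the longest reusable overlap.
A 3-state machine:
        0   1  
>  q0   q1  q0 
   q1   q1  q2 
 * q2   q2  q2 
(> = start, * = accepting)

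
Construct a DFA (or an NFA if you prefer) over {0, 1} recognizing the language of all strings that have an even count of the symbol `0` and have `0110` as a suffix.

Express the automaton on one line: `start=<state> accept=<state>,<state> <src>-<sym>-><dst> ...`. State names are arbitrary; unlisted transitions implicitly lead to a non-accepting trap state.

start=s0 accept=s7 s0-0->s1 s0-1->s0 s1-0->s2 s1-1->s3 s2-0->s1 s2-1->s4 s3-0->s2 s3-1->s5 s4-0->s1 s4-1->s6 s5-0->s7 s5-1->s8 s6-0->s9 s6-1->s0 s7-0->s1 s7-1->s4 s8-0->s2 s8-1->s8 s9-0->s2 s9-1->s3

Handle the two conditions separately and then intersect. The first has 2 states tracking the count of `0`s modulo 2; the second has 5 states tracking how much of the suffix `0110` has currently been matched. A product state is a pair (one from each), accepting exactly when both do.
With 10 states:
        0   1  
>  s0   s1  s0 
   s1   s2  s3 
   s2   s1  s4 
   s3   s2  s5 
   s4   s1  s6 
   s5   s7  s8 
   s6   s9  s0 
 * s7   s1  s4 
   s8   s2  s8 
   s9   s2  s3 
(> = start, * = accepting)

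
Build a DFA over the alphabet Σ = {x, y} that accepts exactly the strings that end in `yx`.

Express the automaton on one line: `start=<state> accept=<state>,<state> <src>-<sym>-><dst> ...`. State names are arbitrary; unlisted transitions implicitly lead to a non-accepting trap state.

start=S0 accept=S2 S0-x->S0 S0-y->S1 S1-x->S2 S1-y->S1 S2-x->S0 S2-y->S1

Remember how much of `yx` the current input suffix matches. State S0 means no match yet; S1 means the last symbol is `y`; S2 means the last 2 symbols are `yx`. Only S2 accepts. On a mismatch, fall back to the longest proper suffix that is still a prefix of `yx`.
3 states suffice.
        x   y  
>  S0   S0  S1 
   S1   S2  S1 
 * S2   S0  S1 
(> = start, * = accepting)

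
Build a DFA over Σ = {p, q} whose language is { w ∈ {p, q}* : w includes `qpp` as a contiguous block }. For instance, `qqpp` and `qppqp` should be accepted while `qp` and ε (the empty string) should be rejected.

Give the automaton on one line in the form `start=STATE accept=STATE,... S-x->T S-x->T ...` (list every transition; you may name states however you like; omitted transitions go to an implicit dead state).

start=S0 accept=S3 S0-p->S0 S0-q->S1 S1-p->S2 S1-q->S1 S2-p->S3 S2-q->S1 S3-p->S3 S3-q->S3

States S0..S2 record the length of the longest prefix of `qpp` that matches the current input suffix. Reaching S3 means `qpp` has been seen, and we stay there forever. Accept from S3.
        p   q  
>  S0   S0  S1 
   S1   S2  S1 
   S2   S3  S1 
 * S3   S3  S3 
(> = start, * = accepting)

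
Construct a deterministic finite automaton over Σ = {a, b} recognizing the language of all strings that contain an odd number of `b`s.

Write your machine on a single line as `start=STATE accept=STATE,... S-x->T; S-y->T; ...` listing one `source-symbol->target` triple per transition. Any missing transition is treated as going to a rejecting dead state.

start=S0; accept=S1; S0-a->S0; S0-b->S1; S1-a->S1; S1-b->S0

The only thing that matters is how many `b`s have appeared, reduced mod 2. Use one state per residue: S0 for 0, …, S1 for 1. Reading `b` moves to the next residue; anything else stays put. S1 is accepting.
        a   b  
>  S0   S0  S1 
 * S1   S1  S0 
(> = start, * = accepting)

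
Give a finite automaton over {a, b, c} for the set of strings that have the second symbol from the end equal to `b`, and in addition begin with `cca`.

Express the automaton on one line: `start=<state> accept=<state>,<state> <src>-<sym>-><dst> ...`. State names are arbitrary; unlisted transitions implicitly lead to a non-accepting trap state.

Handle the two conditions separately and then intersect. The first has 13 states tracking the last 2 symbols read; the second has 5 states tracking whether the input so far still matches the prefix `cca`. A product state is a pair (one from each), accepting exactly when both do. After merging equivalent states the machine shrinks.
8 states suffice.
        a   b   c  
>  q0   q1  q1  q2 
   q1   q1  q1  q1 
   q2   q1  q1  q3 
   q3   q4  q1  q1 
   q4   q4  q5  q4 
   q5   q6  q7  q6 
 * q6   q4  q5  q4 
 * q7   q6  q7  q6 
(> = start, * = accepting)

start=q0 accept=q6,q7 q0-a->q1 q0-b->q1 q0-c->q2 q1-a->q1 q1-b->q1 q1-c->q1 q2-a->q1 q2-b->q1 q2-c->q3 q3-a->q4 q3-b->q1 q3-c->q1 q4-a->q4 q4-b->q5 q4-c->q4 q5-a->q6 q5-b->q7 q5-c->q6 q6-a->q4 q6-b->q5 q6-c->q4 q7-a->q6 q7-b->q7 q7-c->q6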